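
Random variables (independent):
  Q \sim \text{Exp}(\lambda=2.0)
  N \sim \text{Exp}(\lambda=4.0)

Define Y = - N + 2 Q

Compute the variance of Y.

For independent RVs: Var(aX + bY) = a²Var(X) + b²Var(Y)
Var(Q) = 0.25
Var(N) = 0.0625
Var(Y) = 2²*0.25 + (-1)²*0.0625
= 4*0.25 + 1*0.0625 = 1.0625

1.0625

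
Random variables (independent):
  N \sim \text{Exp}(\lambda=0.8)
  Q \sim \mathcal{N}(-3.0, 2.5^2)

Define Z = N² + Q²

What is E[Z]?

E[Z] = E[N²] + E[Q²]
E[N²] = Var(N) + E[N]² = 1.5625 + 1.5625 = 3.125
E[Q²] = Var(Q) + E[Q]² = 6.25 + 9 = 15.25
E[Z] = 3.125 + 15.25 = 18.375

18.375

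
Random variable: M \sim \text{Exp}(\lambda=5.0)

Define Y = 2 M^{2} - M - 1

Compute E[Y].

E[Y] = 2*E[M²] - 1*E[M] - 1
E[M] = 0.2
E[M²] = Var(M) + (E[M])² = 0.04 + 0.04 = 0.08
E[Y] = 2*0.08 - 1*0.2 - 1 = -1.04

-1.04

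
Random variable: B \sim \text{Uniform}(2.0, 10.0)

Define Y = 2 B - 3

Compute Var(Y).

For Y = aB + b: Var(Y) = a² * Var(B)
Var(B) = (10 - 2)^2/12 = 5.3333333
Var(Y) = 2² * 5.3333333 = 4 * 5.3333333 = 21.333333

21.333333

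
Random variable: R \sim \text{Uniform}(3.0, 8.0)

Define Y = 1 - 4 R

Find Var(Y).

For Y = aR + b: Var(Y) = a² * Var(R)
Var(R) = (8 - 3)^2/12 = 2.0833333
Var(Y) = (-4)² * 2.0833333 = 16 * 2.0833333 = 33.333333

33.333333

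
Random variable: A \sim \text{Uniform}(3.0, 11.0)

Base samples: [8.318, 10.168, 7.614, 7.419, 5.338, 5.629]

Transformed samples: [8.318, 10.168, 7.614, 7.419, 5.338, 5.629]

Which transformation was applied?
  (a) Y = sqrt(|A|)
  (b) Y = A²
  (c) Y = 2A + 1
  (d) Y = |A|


Checking option (d) Y = |A|:
  A = 8.318 -> Y = 8.318 ✓
  A = 10.168 -> Y = 10.168 ✓
  A = 7.614 -> Y = 7.614 ✓
All samples match this transformation.

(d) |A|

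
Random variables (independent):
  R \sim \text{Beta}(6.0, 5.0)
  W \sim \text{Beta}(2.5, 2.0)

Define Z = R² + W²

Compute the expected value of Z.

E[Z] = E[R²] + E[W²]
E[R²] = Var(R) + E[R]² = 0.020661157 + 0.29752066 = 0.31818182
E[W²] = Var(W) + E[W]² = 0.044893378 + 0.30864198 = 0.35353535
E[Z] = 0.31818182 + 0.35353535 = 0.67171717

0.67171717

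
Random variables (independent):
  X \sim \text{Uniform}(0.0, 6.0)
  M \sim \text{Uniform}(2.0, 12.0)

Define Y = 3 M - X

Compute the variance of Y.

For independent RVs: Var(aX + bY) = a²Var(X) + b²Var(Y)
Var(X) = 3
Var(M) = 8.3333333
Var(Y) = (-1)²*3 + 3²*8.3333333
= 1*3 + 9*8.3333333 = 78

78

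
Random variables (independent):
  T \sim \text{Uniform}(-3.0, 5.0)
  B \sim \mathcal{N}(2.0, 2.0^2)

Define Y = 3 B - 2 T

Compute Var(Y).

For independent RVs: Var(aX + bY) = a²Var(X) + b²Var(Y)
Var(T) = 5.3333333
Var(B) = 4
Var(Y) = (-2)²*5.3333333 + 3²*4
= 4*5.3333333 + 9*4 = 57.333333

57.333333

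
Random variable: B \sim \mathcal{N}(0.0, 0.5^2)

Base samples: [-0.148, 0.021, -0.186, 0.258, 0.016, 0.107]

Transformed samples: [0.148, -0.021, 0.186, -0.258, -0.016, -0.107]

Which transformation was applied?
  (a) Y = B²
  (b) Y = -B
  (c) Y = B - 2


Checking option (b) Y = -B:
  B = -0.148 -> Y = 0.148 ✓
  B = 0.021 -> Y = -0.021 ✓
  B = -0.186 -> Y = 0.186 ✓
All samples match this transformation.

(b) -B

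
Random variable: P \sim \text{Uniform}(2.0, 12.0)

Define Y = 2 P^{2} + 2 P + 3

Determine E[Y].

E[Y] = 2*E[P²] + 2*E[P] + 3
E[P] = 7
E[P²] = Var(P) + (E[P])² = 8.3333333 + 49 = 57.333333
E[Y] = 2*57.333333 + 2*7 + 3 = 131.66667

131.66667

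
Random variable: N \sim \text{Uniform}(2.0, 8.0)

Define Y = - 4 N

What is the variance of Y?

For Y = aN + b: Var(Y) = a² * Var(N)
Var(N) = (8 - 2)^2/12 = 3
Var(Y) = (-4)² * 3 = 16 * 3 = 48

48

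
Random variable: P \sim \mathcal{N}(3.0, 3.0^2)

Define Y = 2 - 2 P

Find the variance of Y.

For Y = aP + b: Var(Y) = a² * Var(P)
Var(P) = 3.0^2 = 9
Var(Y) = (-2)² * 9 = 4 * 9 = 36

36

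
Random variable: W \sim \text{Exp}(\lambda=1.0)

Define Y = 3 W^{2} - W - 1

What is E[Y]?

E[Y] = 3*E[W²] - 1*E[W] - 1
E[W] = 1
E[W²] = Var(W) + (E[W])² = 1 + 1 = 2
E[Y] = 3*2 - 1*1 - 1 = 4

4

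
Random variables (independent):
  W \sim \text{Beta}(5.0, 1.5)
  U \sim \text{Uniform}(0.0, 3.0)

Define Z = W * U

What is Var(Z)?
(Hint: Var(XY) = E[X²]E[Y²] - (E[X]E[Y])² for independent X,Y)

Var(XY) = E[X²]E[Y²] - (E[X]E[Y])²
E[W] = 0.76923077, Var(W) = 0.023668639
E[U] = 1.5, Var(U) = 0.75
E[W²] = 0.023668639 + 0.76923077² = 0.61538462
E[U²] = 0.75 + 1.5² = 3
Var(Z) = 0.61538462*3 - (0.76923077*1.5)²
= 1.8461538 - 1.3313609 = 0.5147929

0.5147929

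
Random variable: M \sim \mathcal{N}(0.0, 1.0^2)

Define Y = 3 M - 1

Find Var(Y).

For Y = aM + b: Var(Y) = a² * Var(M)
Var(M) = 1.0^2 = 1
Var(Y) = 3² * 1 = 9 * 1 = 9

9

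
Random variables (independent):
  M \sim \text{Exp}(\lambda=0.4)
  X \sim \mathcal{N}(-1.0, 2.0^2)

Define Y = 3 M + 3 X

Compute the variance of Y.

For independent RVs: Var(aX + bY) = a²Var(X) + b²Var(Y)
Var(M) = 6.25
Var(X) = 4
Var(Y) = 3²*6.25 + 3²*4
= 9*6.25 + 9*4 = 92.25

92.25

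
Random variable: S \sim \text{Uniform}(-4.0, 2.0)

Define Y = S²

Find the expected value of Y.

E[S²] = Var(S) + (E[S])² = 3 + 1 = 4

4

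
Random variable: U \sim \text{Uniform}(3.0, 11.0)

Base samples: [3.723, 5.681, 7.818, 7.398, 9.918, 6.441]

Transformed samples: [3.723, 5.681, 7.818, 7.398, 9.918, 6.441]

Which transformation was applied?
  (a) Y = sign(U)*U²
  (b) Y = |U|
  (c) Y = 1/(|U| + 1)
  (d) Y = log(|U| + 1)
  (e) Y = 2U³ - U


Checking option (b) Y = |U|:
  U = 3.723 -> Y = 3.723 ✓
  U = 5.681 -> Y = 5.681 ✓
  U = 7.818 -> Y = 7.818 ✓
All samples match this transformation.

(b) |U|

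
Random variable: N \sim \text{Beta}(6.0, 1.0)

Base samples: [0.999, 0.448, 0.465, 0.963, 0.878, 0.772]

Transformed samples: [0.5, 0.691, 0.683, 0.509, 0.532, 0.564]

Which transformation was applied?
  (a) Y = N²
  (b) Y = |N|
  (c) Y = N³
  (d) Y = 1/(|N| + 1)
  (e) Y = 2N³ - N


Checking option (d) Y = 1/(|N| + 1):
  N = 0.999 -> Y = 0.5 ✓
  N = 0.448 -> Y = 0.691 ✓
  N = 0.465 -> Y = 0.683 ✓
All samples match this transformation.

(d) 1/(|N| + 1)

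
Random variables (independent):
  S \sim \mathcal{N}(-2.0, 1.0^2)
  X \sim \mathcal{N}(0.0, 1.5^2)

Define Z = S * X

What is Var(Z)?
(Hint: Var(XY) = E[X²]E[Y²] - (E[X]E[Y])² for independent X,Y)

Var(XY) = E[X²]E[Y²] - (E[X]E[Y])²
E[S] = -2, Var(S) = 1
E[X] = 0, Var(X) = 2.25
E[S²] = 1 + (-2)² = 5
E[X²] = 2.25 + 0² = 2.25
Var(Z) = 5*2.25 - (-2*0)²
= 11.25 - 0 = 11.25

11.25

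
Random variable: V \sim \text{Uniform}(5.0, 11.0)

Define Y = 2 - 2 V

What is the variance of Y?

For Y = aV + b: Var(Y) = a² * Var(V)
Var(V) = (11 - 5)^2/12 = 3
Var(Y) = (-2)² * 3 = 4 * 3 = 12

12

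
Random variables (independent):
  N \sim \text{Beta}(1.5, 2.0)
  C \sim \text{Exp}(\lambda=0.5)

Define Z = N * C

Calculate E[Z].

For independent RVs: E[XY] = E[X]*E[Y]
E[N] = 0.42857143
E[C] = 2
E[Z] = 0.42857143 * 2 = 0.85714286

0.85714286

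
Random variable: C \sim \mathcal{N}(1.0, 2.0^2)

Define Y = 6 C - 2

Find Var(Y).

For Y = aC + b: Var(Y) = a² * Var(C)
Var(C) = 2.0^2 = 4
Var(Y) = 6² * 4 = 36 * 4 = 144

144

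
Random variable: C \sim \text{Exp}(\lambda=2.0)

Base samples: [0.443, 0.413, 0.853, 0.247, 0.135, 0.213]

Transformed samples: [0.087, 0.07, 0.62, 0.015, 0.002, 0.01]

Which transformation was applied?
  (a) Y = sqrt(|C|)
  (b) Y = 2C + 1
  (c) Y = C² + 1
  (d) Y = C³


Checking option (d) Y = C³:
  C = 0.443 -> Y = 0.087 ✓
  C = 0.413 -> Y = 0.07 ✓
  C = 0.853 -> Y = 0.62 ✓
All samples match this transformation.

(d) C³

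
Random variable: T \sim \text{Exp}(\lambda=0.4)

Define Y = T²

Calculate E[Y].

Using E[X²] = Var(X) + (E[X])²:
E[T] = 2.5
Var(T) = 1/0.4^2 = 6.25
E[T²] = 6.25 + 2.5² = 6.25 + 6.25 = 12.5

12.5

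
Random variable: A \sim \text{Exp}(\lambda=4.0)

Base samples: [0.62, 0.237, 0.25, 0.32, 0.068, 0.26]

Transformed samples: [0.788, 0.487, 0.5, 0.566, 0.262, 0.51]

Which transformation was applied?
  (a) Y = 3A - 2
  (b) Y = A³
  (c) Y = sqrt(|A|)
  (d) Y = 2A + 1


Checking option (c) Y = sqrt(|A|):
  A = 0.62 -> Y = 0.788 ✓
  A = 0.237 -> Y = 0.487 ✓
  A = 0.25 -> Y = 0.5 ✓
All samples match this transformation.

(c) sqrt(|A|)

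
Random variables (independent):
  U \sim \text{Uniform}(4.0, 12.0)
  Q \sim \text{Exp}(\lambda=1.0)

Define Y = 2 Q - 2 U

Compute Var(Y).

For independent RVs: Var(aX + bY) = a²Var(X) + b²Var(Y)
Var(U) = 5.3333333
Var(Q) = 1
Var(Y) = (-2)²*5.3333333 + 2²*1
= 4*5.3333333 + 4*1 = 25.333333

25.333333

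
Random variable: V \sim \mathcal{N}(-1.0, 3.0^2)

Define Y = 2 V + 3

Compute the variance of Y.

For Y = aV + b: Var(Y) = a² * Var(V)
Var(V) = 3.0^2 = 9
Var(Y) = 2² * 9 = 4 * 9 = 36

36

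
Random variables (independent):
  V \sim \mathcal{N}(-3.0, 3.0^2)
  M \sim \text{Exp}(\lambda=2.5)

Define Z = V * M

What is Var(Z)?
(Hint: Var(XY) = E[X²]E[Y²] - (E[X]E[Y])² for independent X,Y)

Var(XY) = E[X²]E[Y²] - (E[X]E[Y])²
E[V] = -3, Var(V) = 9
E[M] = 0.4, Var(M) = 0.16
E[V²] = 9 + (-3)² = 18
E[M²] = 0.16 + 0.4² = 0.32
Var(Z) = 18*0.32 - (-3*0.4)²
= 5.76 - 1.44 = 4.32

4.32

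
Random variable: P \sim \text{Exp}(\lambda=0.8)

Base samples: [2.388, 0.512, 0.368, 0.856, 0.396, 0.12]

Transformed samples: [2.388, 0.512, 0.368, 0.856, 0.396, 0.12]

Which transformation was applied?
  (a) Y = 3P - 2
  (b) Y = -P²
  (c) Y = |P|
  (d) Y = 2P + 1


Checking option (c) Y = |P|:
  P = 2.388 -> Y = 2.388 ✓
  P = 0.512 -> Y = 0.512 ✓
  P = 0.368 -> Y = 0.368 ✓
All samples match this transformation.

(c) |P|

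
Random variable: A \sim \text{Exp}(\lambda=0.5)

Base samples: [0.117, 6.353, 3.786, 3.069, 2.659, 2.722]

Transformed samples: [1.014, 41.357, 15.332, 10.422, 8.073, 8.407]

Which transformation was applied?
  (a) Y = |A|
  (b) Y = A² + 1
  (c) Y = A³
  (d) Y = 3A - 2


Checking option (b) Y = A² + 1:
  A = 0.117 -> Y = 1.014 ✓
  A = 6.353 -> Y = 41.357 ✓
  A = 3.786 -> Y = 15.332 ✓
All samples match this transformation.

(b) A² + 1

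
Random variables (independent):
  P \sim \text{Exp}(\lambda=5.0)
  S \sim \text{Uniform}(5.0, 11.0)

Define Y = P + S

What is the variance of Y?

For independent RVs: Var(aX + bY) = a²Var(X) + b²Var(Y)
Var(P) = 0.04
Var(S) = 3
Var(Y) = 1²*0.04 + 1²*3
= 1*0.04 + 1*3 = 3.04

3.04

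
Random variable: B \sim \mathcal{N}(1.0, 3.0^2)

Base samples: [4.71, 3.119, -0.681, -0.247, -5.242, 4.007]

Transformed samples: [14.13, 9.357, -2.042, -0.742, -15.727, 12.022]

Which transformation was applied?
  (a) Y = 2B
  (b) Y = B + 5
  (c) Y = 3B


Checking option (c) Y = 3B:
  B = 4.71 -> Y = 14.13 ✓
  B = 3.119 -> Y = 9.357 ✓
  B = -0.681 -> Y = -2.042 ✓
All samples match this transformation.

(c) 3B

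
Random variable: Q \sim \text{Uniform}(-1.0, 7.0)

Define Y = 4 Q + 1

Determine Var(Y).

For Y = aQ + b: Var(Y) = a² * Var(Q)
Var(Q) = (7 + 1)^2/12 = 5.3333333
Var(Y) = 4² * 5.3333333 = 16 * 5.3333333 = 85.333333

85.333333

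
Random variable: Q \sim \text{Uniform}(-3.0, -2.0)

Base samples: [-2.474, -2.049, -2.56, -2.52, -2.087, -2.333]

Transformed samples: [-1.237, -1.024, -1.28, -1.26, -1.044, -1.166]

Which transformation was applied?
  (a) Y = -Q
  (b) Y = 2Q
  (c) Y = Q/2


Checking option (c) Y = Q/2:
  Q = -2.474 -> Y = -1.237 ✓
  Q = -2.049 -> Y = -1.024 ✓
  Q = -2.56 -> Y = -1.28 ✓
All samples match this transformation.

(c) Q/2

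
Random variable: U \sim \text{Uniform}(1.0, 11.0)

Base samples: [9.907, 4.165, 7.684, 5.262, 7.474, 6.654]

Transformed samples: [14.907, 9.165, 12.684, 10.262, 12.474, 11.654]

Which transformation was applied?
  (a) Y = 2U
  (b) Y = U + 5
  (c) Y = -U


Checking option (b) Y = U + 5:
  U = 9.907 -> Y = 14.907 ✓
  U = 4.165 -> Y = 9.165 ✓
  U = 7.684 -> Y = 12.684 ✓
All samples match this transformation.

(b) U + 5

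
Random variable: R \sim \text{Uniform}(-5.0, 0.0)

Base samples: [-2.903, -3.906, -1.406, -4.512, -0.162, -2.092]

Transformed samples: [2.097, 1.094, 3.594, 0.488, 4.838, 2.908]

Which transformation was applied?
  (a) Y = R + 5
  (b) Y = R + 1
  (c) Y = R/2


Checking option (a) Y = R + 5:
  R = -2.903 -> Y = 2.097 ✓
  R = -3.906 -> Y = 1.094 ✓
  R = -1.406 -> Y = 3.594 ✓
All samples match this transformation.

(a) R + 5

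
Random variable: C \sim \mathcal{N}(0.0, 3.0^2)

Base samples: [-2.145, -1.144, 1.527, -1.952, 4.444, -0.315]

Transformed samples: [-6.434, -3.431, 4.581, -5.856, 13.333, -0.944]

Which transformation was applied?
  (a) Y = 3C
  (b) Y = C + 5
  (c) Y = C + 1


Checking option (a) Y = 3C:
  C = -2.145 -> Y = -6.434 ✓
  C = -1.144 -> Y = -3.431 ✓
  C = 1.527 -> Y = 4.581 ✓
All samples match this transformation.

(a) 3C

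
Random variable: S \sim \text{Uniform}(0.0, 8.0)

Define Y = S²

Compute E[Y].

E[S²] = Var(S) + (E[S])² = 5.3333333 + 16 = 21.333333

21.333333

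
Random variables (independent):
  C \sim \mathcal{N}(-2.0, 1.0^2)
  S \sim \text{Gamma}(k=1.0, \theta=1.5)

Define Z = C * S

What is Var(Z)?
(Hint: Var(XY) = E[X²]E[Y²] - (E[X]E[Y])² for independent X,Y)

Var(XY) = E[X²]E[Y²] - (E[X]E[Y])²
E[C] = -2, Var(C) = 1
E[S] = 1.5, Var(S) = 2.25
E[C²] = 1 + (-2)² = 5
E[S²] = 2.25 + 1.5² = 4.5
Var(Z) = 5*4.5 - (-2*1.5)²
= 22.5 - 9 = 13.5

13.5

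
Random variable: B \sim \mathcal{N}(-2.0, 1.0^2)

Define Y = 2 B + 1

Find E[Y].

For Y = 2B + 1:
E[Y] = 2 * E[B] + 1
E[B] = -2.0 = -2
E[Y] = 2 * (-2) + 1 = -3

-3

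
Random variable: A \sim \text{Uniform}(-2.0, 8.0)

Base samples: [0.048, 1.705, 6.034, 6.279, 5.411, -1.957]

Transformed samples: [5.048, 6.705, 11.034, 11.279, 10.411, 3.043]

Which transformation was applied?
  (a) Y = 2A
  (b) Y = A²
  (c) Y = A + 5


Checking option (c) Y = A + 5:
  A = 0.048 -> Y = 5.048 ✓
  A = 1.705 -> Y = 6.705 ✓
  A = 6.034 -> Y = 11.034 ✓
All samples match this transformation.

(c) A + 5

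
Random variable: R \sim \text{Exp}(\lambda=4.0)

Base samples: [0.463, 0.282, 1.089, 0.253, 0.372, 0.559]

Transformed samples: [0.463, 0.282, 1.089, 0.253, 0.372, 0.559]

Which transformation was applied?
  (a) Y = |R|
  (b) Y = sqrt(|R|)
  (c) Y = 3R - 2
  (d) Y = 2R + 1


Checking option (a) Y = |R|:
  R = 0.463 -> Y = 0.463 ✓
  R = 0.282 -> Y = 0.282 ✓
  R = 1.089 -> Y = 1.089 ✓
All samples match this transformation.

(a) |R|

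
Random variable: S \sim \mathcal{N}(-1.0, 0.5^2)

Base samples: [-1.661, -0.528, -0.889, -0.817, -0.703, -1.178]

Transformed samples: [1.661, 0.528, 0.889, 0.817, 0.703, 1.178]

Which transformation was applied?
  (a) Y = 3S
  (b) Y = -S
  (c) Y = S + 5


Checking option (b) Y = -S:
  S = -1.661 -> Y = 1.661 ✓
  S = -0.528 -> Y = 0.528 ✓
  S = -0.889 -> Y = 0.889 ✓
All samples match this transformation.

(b) -S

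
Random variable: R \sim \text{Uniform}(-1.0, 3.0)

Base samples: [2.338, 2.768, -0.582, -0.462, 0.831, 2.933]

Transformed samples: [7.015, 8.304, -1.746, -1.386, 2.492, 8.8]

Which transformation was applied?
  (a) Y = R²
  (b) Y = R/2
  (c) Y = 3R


Checking option (c) Y = 3R:
  R = 2.338 -> Y = 7.015 ✓
  R = 2.768 -> Y = 8.304 ✓
  R = -0.582 -> Y = -1.746 ✓
All samples match this transformation.

(c) 3R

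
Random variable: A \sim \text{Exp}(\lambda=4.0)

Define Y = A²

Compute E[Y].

E[A²] = Var(A) + (E[A])² = 0.0625 + 0.0625 = 0.125

0.125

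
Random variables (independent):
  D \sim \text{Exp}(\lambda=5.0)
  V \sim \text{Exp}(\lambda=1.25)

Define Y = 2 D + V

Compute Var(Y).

For independent RVs: Var(aX + bY) = a²Var(X) + b²Var(Y)
Var(D) = 0.04
Var(V) = 0.64
Var(Y) = 2²*0.04 + 1²*0.64
= 4*0.04 + 1*0.64 = 0.8

0.8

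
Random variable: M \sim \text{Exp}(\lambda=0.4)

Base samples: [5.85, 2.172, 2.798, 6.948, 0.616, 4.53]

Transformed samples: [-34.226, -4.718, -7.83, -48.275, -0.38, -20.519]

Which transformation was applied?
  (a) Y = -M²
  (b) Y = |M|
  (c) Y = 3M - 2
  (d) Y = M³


Checking option (a) Y = -M²:
  M = 5.85 -> Y = -34.226 ✓
  M = 2.172 -> Y = -4.718 ✓
  M = 2.798 -> Y = -7.83 ✓
All samples match this transformation.

(a) -M²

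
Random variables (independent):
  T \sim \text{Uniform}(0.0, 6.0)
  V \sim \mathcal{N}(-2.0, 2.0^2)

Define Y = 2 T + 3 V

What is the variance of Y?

For independent RVs: Var(aX + bY) = a²Var(X) + b²Var(Y)
Var(T) = 3
Var(V) = 4
Var(Y) = 2²*3 + 3²*4
= 4*3 + 9*4 = 48

48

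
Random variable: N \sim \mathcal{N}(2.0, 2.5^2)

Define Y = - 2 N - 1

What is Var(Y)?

For Y = aN + b: Var(Y) = a² * Var(N)
Var(N) = 2.5^2 = 6.25
Var(Y) = (-2)² * 6.25 = 4 * 6.25 = 25

25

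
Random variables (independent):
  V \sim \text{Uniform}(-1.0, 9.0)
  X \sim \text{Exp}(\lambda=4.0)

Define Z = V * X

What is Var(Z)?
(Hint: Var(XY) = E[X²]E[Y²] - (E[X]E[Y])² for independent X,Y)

Var(XY) = E[X²]E[Y²] - (E[X]E[Y])²
E[V] = 4, Var(V) = 8.3333333
E[X] = 0.25, Var(X) = 0.0625
E[V²] = 8.3333333 + 4² = 24.333333
E[X²] = 0.0625 + 0.25² = 0.125
Var(Z) = 24.333333*0.125 - (4*0.25)²
= 3.0416667 - 1 = 2.0416667

2.0416667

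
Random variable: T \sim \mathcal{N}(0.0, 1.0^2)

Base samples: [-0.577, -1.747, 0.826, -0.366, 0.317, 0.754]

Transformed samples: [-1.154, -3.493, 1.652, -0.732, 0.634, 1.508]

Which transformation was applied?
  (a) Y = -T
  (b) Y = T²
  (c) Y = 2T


Checking option (c) Y = 2T:
  T = -0.577 -> Y = -1.154 ✓
  T = -1.747 -> Y = -3.493 ✓
  T = 0.826 -> Y = 1.652 ✓
All samples match this transformation.

(c) 2T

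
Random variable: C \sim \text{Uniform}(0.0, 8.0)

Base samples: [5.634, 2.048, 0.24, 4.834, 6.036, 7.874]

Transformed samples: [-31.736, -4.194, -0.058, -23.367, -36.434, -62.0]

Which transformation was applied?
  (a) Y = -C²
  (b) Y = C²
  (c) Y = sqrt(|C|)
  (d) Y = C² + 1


Checking option (a) Y = -C²:
  C = 5.634 -> Y = -31.736 ✓
  C = 2.048 -> Y = -4.194 ✓
  C = 0.24 -> Y = -0.058 ✓
All samples match this transformation.

(a) -C²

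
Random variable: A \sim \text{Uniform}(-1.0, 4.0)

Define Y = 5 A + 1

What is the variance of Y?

For Y = aA + b: Var(Y) = a² * Var(A)
Var(A) = (4 + 1)^2/12 = 2.0833333
Var(Y) = 5² * 2.0833333 = 25 * 2.0833333 = 52.083333

52.083333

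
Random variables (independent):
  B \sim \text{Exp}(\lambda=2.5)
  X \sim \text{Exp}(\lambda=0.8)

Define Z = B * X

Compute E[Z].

For independent RVs: E[XY] = E[X]*E[Y]
E[B] = 0.4
E[X] = 1.25
E[Z] = 0.4 * 1.25 = 0.5

0.5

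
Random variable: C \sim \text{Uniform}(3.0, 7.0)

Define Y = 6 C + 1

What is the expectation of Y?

For Y = 6C + 1:
E[Y] = 6 * E[C] + 1
E[C] = (3 + 7)/2 = 5
E[Y] = 6 * 5 + 1 = 31

31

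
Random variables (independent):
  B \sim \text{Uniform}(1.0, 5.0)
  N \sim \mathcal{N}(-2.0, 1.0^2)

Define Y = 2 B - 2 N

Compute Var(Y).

For independent RVs: Var(aX + bY) = a²Var(X) + b²Var(Y)
Var(B) = 1.3333333
Var(N) = 1
Var(Y) = 2²*1.3333333 + (-2)²*1
= 4*1.3333333 + 4*1 = 9.3333333

9.3333333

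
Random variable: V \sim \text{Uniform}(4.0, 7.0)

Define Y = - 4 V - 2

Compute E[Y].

For Y = -4V - 2:
E[Y] = -4 * E[V] - 2
E[V] = (4 + 7)/2 = 5.5
E[Y] = -4 * 5.5 - 2 = -24

-24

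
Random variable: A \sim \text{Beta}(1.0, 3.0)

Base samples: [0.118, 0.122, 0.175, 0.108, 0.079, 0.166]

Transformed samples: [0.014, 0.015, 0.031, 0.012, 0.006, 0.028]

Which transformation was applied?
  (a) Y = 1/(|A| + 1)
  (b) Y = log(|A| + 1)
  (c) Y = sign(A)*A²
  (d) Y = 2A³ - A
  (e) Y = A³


Checking option (c) Y = sign(A)*A²:
  A = 0.118 -> Y = 0.014 ✓
  A = 0.122 -> Y = 0.015 ✓
  A = 0.175 -> Y = 0.031 ✓
All samples match this transformation.

(c) sign(A)*A²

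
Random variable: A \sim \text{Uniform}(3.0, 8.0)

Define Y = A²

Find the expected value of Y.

Using E[X²] = Var(X) + (E[X])²:
E[A] = 5.5
Var(A) = (8 - 3)^2/12 = 2.0833333
E[A²] = 2.0833333 + 5.5² = 2.0833333 + 30.25 = 32.333333

32.333333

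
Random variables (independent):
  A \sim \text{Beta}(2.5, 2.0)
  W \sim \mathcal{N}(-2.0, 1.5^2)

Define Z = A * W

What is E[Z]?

For independent RVs: E[XY] = E[X]*E[Y]
E[A] = 0.55555556
E[W] = -2
E[Z] = 0.55555556 * (-2) = -1.1111111

-1.1111111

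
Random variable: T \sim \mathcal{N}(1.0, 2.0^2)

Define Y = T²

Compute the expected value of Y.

E[T²] = Var(T) + (E[T])² = 4 + 1 = 5

5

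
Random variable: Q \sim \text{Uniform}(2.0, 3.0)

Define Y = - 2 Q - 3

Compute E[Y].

For Y = -2Q - 3:
E[Y] = -2 * E[Q] - 3
E[Q] = (2 + 3)/2 = 2.5
E[Y] = -2 * 2.5 - 3 = -8

-8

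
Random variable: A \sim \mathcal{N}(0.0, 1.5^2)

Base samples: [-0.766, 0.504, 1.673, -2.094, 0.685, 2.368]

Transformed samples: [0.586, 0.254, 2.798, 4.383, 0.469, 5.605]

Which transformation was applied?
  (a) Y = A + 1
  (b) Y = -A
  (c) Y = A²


Checking option (c) Y = A²:
  A = -0.766 -> Y = 0.586 ✓
  A = 0.504 -> Y = 0.254 ✓
  A = 1.673 -> Y = 2.798 ✓
All samples match this transformation.

(c) A²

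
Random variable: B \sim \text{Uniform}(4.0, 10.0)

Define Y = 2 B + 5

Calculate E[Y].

For Y = 2B + 5:
E[Y] = 2 * E[B] + 5
E[B] = (4 + 10)/2 = 7
E[Y] = 2 * 7 + 5 = 19

19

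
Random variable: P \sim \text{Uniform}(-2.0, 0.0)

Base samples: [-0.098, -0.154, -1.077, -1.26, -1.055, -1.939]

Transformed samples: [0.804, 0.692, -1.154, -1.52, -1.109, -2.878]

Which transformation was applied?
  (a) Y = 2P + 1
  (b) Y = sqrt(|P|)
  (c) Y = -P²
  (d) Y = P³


Checking option (a) Y = 2P + 1:
  P = -0.098 -> Y = 0.804 ✓
  P = -0.154 -> Y = 0.692 ✓
  P = -1.077 -> Y = -1.154 ✓
All samples match this transformation.

(a) 2P + 1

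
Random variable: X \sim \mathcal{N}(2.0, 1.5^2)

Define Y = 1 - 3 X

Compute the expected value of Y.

For Y = -3X + 1:
E[Y] = -3 * E[X] + 1
E[X] = 2.0 = 2
E[Y] = -3 * 2 + 1 = -5

-5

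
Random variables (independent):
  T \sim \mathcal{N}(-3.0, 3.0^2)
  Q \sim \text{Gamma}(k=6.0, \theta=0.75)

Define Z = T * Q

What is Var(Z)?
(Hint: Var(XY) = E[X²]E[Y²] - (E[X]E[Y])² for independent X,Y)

Var(XY) = E[X²]E[Y²] - (E[X]E[Y])²
E[T] = -3, Var(T) = 9
E[Q] = 4.5, Var(Q) = 3.375
E[T²] = 9 + (-3)² = 18
E[Q²] = 3.375 + 4.5² = 23.625
Var(Z) = 18*23.625 - (-3*4.5)²
= 425.25 - 182.25 = 243

243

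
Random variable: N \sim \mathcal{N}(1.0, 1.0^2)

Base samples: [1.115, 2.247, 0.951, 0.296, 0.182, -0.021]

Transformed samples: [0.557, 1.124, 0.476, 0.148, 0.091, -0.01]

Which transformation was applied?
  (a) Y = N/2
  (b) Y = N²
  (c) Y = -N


Checking option (a) Y = N/2:
  N = 1.115 -> Y = 0.557 ✓
  N = 2.247 -> Y = 1.124 ✓
  N = 0.951 -> Y = 0.476 ✓
All samples match this transformation.

(a) N/2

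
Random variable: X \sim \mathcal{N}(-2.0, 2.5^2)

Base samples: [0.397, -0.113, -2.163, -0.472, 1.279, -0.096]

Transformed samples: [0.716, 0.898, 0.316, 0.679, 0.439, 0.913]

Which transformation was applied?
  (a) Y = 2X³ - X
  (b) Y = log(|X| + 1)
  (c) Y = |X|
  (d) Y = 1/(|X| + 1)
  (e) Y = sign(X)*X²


Checking option (d) Y = 1/(|X| + 1):
  X = 0.397 -> Y = 0.716 ✓
  X = -0.113 -> Y = 0.898 ✓
  X = -2.163 -> Y = 0.316 ✓
All samples match this transformation.

(d) 1/(|X| + 1)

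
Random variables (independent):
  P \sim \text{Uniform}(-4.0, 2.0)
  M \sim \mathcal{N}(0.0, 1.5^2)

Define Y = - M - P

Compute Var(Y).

For independent RVs: Var(aX + bY) = a²Var(X) + b²Var(Y)
Var(P) = 3
Var(M) = 2.25
Var(Y) = (-1)²*3 + (-1)²*2.25
= 1*3 + 1*2.25 = 5.25

5.25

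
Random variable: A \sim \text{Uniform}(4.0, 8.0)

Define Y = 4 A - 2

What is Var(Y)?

For Y = aA + b: Var(Y) = a² * Var(A)
Var(A) = (8 - 4)^2/12 = 1.3333333
Var(Y) = 4² * 1.3333333 = 16 * 1.3333333 = 21.333333

21.333333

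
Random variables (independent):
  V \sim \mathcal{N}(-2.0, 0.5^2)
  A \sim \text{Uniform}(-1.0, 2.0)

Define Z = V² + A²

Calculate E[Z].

E[Z] = E[V²] + E[A²]
E[V²] = Var(V) + E[V]² = 0.25 + 4 = 4.25
E[A²] = Var(A) + E[A]² = 0.75 + 0.25 = 1
E[Z] = 4.25 + 1 = 5.25

5.25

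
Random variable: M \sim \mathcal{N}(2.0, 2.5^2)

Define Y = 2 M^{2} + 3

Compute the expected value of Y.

E[Y] = 2*E[M²] + 3
E[M] = 2
E[M²] = Var(M) + (E[M])² = 6.25 + 4 = 10.25
E[Y] = 2*10.25 + 3 = 23.5

23.5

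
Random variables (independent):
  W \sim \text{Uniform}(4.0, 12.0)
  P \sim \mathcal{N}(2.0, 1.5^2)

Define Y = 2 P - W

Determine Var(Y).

For independent RVs: Var(aX + bY) = a²Var(X) + b²Var(Y)
Var(W) = 5.3333333
Var(P) = 2.25
Var(Y) = (-1)²*5.3333333 + 2²*2.25
= 1*5.3333333 + 4*2.25 = 14.333333

14.333333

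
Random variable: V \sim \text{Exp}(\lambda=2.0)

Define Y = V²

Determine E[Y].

Using E[X²] = Var(X) + (E[X])²:
E[V] = 0.5
Var(V) = 1/2.0^2 = 0.25
E[V²] = 0.25 + 0.5² = 0.25 + 0.25 = 0.5

0.5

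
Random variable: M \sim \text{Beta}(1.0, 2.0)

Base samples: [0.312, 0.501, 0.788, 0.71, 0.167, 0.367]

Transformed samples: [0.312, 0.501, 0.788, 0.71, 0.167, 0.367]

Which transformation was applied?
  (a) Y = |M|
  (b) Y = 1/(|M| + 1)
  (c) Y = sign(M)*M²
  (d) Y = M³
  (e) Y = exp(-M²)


Checking option (a) Y = |M|:
  M = 0.312 -> Y = 0.312 ✓
  M = 0.501 -> Y = 0.501 ✓
  M = 0.788 -> Y = 0.788 ✓
All samples match this transformation.

(a) |M|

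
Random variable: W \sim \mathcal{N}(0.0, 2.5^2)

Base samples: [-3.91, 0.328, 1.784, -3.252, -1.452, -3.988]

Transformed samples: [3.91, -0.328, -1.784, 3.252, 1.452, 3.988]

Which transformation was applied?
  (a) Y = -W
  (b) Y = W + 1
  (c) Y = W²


Checking option (a) Y = -W:
  W = -3.91 -> Y = 3.91 ✓
  W = 0.328 -> Y = -0.328 ✓
  W = 1.784 -> Y = -1.784 ✓
All samples match this transformation.

(a) -W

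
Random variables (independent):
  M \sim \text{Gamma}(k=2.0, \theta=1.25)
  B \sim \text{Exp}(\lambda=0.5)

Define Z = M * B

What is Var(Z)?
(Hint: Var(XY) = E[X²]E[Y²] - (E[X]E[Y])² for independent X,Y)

Var(XY) = E[X²]E[Y²] - (E[X]E[Y])²
E[M] = 2.5, Var(M) = 3.125
E[B] = 2, Var(B) = 4
E[M²] = 3.125 + 2.5² = 9.375
E[B²] = 4 + 2² = 8
Var(Z) = 9.375*8 - (2.5*2)²
= 75 - 25 = 50

50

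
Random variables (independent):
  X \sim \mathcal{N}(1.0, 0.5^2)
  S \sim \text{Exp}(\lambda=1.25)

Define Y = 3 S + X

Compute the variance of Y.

For independent RVs: Var(aX + bY) = a²Var(X) + b²Var(Y)
Var(X) = 0.25
Var(S) = 0.64
Var(Y) = 1²*0.25 + 3²*0.64
= 1*0.25 + 9*0.64 = 6.01

6.01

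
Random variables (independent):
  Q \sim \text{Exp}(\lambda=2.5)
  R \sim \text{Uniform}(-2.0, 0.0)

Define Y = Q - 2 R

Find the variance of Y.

For independent RVs: Var(aX + bY) = a²Var(X) + b²Var(Y)
Var(Q) = 0.16
Var(R) = 0.33333333
Var(Y) = 1²*0.16 + (-2)²*0.33333333
= 1*0.16 + 4*0.33333333 = 1.4933333

1.4933333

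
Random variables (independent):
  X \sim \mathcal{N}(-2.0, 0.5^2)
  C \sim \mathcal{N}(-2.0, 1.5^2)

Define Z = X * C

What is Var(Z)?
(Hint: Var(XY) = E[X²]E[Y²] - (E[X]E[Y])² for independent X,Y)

Var(XY) = E[X²]E[Y²] - (E[X]E[Y])²
E[X] = -2, Var(X) = 0.25
E[C] = -2, Var(C) = 2.25
E[X²] = 0.25 + (-2)² = 4.25
E[C²] = 2.25 + (-2)² = 6.25
Var(Z) = 4.25*6.25 - (-2*(-2))²
= 26.5625 - 16 = 10.5625

10.5625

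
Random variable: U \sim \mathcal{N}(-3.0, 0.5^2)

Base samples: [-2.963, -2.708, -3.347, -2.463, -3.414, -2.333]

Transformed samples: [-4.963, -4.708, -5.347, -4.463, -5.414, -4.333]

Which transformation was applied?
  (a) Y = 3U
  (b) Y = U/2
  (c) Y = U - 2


Checking option (c) Y = U - 2:
  U = -2.963 -> Y = -4.963 ✓
  U = -2.708 -> Y = -4.708 ✓
  U = -3.347 -> Y = -5.347 ✓
All samples match this transformation.

(c) U - 2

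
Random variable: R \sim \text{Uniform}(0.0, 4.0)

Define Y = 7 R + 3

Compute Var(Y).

For Y = aR + b: Var(Y) = a² * Var(R)
Var(R) = (4 - 0)^2/12 = 1.3333333
Var(Y) = 7² * 1.3333333 = 49 * 1.3333333 = 65.333333

65.333333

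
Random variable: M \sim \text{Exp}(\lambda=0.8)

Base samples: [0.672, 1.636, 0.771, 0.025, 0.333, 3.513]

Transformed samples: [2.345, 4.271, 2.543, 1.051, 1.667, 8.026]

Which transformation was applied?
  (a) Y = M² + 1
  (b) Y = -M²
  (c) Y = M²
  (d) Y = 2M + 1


Checking option (d) Y = 2M + 1:
  M = 0.672 -> Y = 2.345 ✓
  M = 1.636 -> Y = 4.271 ✓
  M = 0.771 -> Y = 2.543 ✓
All samples match this transformation.

(d) 2M + 1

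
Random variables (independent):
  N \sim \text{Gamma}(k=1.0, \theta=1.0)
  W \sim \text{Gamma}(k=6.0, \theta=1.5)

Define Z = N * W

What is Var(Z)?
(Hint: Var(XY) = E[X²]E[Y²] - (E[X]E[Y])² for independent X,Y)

Var(XY) = E[X²]E[Y²] - (E[X]E[Y])²
E[N] = 1, Var(N) = 1
E[W] = 9, Var(W) = 13.5
E[N²] = 1 + 1² = 2
E[W²] = 13.5 + 9² = 94.5
Var(Z) = 2*94.5 - (1*9)²
= 189 - 81 = 108

108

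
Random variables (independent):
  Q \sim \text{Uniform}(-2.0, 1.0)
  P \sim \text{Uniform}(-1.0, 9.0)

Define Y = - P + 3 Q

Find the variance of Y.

For independent RVs: Var(aX + bY) = a²Var(X) + b²Var(Y)
Var(Q) = 0.75
Var(P) = 8.3333333
Var(Y) = 3²*0.75 + (-1)²*8.3333333
= 9*0.75 + 1*8.3333333 = 15.083333

15.083333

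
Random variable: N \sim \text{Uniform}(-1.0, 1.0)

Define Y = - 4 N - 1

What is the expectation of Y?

For Y = -4N - 1:
E[Y] = -4 * E[N] - 1
E[N] = (-1 + 1)/2 = 0
E[Y] = -4 * 0 - 1 = -1

-1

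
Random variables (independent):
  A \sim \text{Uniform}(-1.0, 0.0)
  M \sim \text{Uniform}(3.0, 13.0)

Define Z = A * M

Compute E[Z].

For independent RVs: E[XY] = E[X]*E[Y]
E[A] = -0.5
E[M] = 8
E[Z] = -0.5 * 8 = -4

-4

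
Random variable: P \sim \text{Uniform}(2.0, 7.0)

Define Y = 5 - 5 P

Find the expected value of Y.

For Y = -5P + 5:
E[Y] = -5 * E[P] + 5
E[P] = (2 + 7)/2 = 4.5
E[Y] = -5 * 4.5 + 5 = -17.5

-17.5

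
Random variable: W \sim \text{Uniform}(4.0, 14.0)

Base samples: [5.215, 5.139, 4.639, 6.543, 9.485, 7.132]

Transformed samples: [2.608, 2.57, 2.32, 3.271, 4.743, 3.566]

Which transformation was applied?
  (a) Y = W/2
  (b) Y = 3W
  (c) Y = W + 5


Checking option (a) Y = W/2:
  W = 5.215 -> Y = 2.608 ✓
  W = 5.139 -> Y = 2.57 ✓
  W = 4.639 -> Y = 2.32 ✓
All samples match this transformation.

(a) W/2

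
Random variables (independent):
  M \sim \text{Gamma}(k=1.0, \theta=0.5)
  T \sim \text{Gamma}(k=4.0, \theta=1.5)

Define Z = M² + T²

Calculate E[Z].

E[Z] = E[M²] + E[T²]
E[M²] = Var(M) + E[M]² = 0.25 + 0.25 = 0.5
E[T²] = Var(T) + E[T]² = 9 + 36 = 45
E[Z] = 0.5 + 45 = 45.5

45.5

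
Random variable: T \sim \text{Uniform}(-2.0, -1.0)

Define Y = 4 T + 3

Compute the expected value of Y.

For Y = 4T + 3:
E[Y] = 4 * E[T] + 3
E[T] = (-2 - 1)/2 = -1.5
E[Y] = 4 * (-1.5) + 3 = -3

-3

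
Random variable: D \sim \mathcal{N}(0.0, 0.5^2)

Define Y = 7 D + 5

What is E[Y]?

For Y = 7D + 5:
E[Y] = 7 * E[D] + 5
E[D] = 0.0 = 0
E[Y] = 7 * 0 + 5 = 5

5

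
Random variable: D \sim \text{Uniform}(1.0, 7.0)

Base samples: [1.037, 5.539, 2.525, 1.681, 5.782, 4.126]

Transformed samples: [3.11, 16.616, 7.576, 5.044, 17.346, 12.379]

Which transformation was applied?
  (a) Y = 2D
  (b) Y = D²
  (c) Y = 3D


Checking option (c) Y = 3D:
  D = 1.037 -> Y = 3.11 ✓
  D = 5.539 -> Y = 16.616 ✓
  D = 2.525 -> Y = 7.576 ✓
All samples match this transformation.

(c) 3D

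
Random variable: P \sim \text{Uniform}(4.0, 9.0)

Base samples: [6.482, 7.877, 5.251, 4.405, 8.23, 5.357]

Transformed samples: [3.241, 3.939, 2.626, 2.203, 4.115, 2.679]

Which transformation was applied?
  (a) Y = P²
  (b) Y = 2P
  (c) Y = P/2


Checking option (c) Y = P/2:
  P = 6.482 -> Y = 3.241 ✓
  P = 7.877 -> Y = 3.939 ✓
  P = 5.251 -> Y = 2.626 ✓
All samples match this transformation.

(c) P/2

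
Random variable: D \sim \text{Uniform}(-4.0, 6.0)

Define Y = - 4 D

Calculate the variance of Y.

For Y = aD + b: Var(Y) = a² * Var(D)
Var(D) = (6 + 4)^2/12 = 8.3333333
Var(Y) = (-4)² * 8.3333333 = 16 * 8.3333333 = 133.33333

133.33333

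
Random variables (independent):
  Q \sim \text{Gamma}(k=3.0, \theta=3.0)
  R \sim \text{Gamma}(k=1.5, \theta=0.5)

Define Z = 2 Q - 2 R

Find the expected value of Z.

E[Z] = 2*E[Q] - 2*E[R]
E[Q] = 9
E[R] = 0.75
E[Z] = 2*9 - 2*0.75 = 16.5

16.5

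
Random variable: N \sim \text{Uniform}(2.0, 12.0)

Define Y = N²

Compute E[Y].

E[N²] = Var(N) + (E[N])² = 8.3333333 + 49 = 57.333333

57.333333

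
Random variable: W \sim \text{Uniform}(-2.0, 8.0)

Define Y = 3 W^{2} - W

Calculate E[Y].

E[Y] = 3*E[W²] - 1*E[W]
E[W] = 3
E[W²] = Var(W) + (E[W])² = 8.3333333 + 9 = 17.333333
E[Y] = 3*17.333333 - 1*3 = 49

49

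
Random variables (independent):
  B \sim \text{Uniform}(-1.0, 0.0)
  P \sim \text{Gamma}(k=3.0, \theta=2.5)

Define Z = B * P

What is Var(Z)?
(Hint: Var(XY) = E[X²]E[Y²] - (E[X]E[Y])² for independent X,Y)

Var(XY) = E[X²]E[Y²] - (E[X]E[Y])²
E[B] = -0.5, Var(B) = 0.083333333
E[P] = 7.5, Var(P) = 18.75
E[B²] = 0.083333333 + (-0.5)² = 0.33333333
E[P²] = 18.75 + 7.5² = 75
Var(Z) = 0.33333333*75 - (-0.5*7.5)²
= 25 - 14.0625 = 10.9375

10.9375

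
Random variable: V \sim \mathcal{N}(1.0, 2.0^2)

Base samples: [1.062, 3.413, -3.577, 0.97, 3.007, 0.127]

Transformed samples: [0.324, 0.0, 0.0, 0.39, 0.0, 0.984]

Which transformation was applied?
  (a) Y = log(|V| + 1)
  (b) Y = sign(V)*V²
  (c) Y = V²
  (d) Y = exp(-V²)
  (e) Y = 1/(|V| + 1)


Checking option (d) Y = exp(-V²):
  V = 1.062 -> Y = 0.324 ✓
  V = 3.413 -> Y = 0.0 ✓
  V = -3.577 -> Y = 0.0 ✓
All samples match this transformation.

(d) exp(-V²)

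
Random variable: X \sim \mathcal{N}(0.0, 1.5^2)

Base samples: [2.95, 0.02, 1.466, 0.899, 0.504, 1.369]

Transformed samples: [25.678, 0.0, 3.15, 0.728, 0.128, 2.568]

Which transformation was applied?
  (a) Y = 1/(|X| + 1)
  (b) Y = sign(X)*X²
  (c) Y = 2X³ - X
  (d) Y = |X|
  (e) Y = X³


Checking option (e) Y = X³:
  X = 2.95 -> Y = 25.678 ✓
  X = 0.02 -> Y = 0.0 ✓
  X = 1.466 -> Y = 3.15 ✓
All samples match this transformation.

(e) X³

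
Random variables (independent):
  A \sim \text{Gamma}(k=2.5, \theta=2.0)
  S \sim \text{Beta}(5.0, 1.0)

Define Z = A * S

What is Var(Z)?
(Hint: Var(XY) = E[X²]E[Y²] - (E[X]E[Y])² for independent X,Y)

Var(XY) = E[X²]E[Y²] - (E[X]E[Y])²
E[A] = 5, Var(A) = 10
E[S] = 0.83333333, Var(S) = 0.01984127
E[A²] = 10 + 5² = 35
E[S²] = 0.01984127 + 0.83333333² = 0.71428571
Var(Z) = 35*0.71428571 - (5*0.83333333)²
= 25 - 17.361111 = 7.6388889

7.6388889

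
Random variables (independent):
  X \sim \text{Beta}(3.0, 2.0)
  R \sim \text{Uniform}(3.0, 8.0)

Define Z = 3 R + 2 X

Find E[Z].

E[Z] = 2*E[X] + 3*E[R]
E[X] = 0.6
E[R] = 5.5
E[Z] = 2*0.6 + 3*5.5 = 17.7

17.7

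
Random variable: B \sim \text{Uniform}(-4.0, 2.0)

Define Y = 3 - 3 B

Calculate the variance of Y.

For Y = aB + b: Var(Y) = a² * Var(B)
Var(B) = (2 + 4)^2/12 = 3
Var(Y) = (-3)² * 3 = 9 * 3 = 27

27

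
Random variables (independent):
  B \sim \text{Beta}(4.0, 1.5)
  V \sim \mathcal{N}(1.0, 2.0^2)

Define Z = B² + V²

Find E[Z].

E[Z] = E[B²] + E[V²]
E[B²] = Var(B) + E[B]² = 0.03051494 + 0.52892562 = 0.55944056
E[V²] = Var(V) + E[V]² = 4 + 1 = 5
E[Z] = 0.55944056 + 5 = 5.5594406

5.5594406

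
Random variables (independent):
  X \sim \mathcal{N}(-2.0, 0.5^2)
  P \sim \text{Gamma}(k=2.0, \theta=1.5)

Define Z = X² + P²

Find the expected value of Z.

E[Z] = E[X²] + E[P²]
E[X²] = Var(X) + E[X]² = 0.25 + 4 = 4.25
E[P²] = Var(P) + E[P]² = 4.5 + 9 = 13.5
E[Z] = 4.25 + 13.5 = 17.75

17.75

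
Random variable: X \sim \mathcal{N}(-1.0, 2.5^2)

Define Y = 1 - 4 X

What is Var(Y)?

For Y = aX + b: Var(Y) = a² * Var(X)
Var(X) = 2.5^2 = 6.25
Var(Y) = (-4)² * 6.25 = 16 * 6.25 = 100

100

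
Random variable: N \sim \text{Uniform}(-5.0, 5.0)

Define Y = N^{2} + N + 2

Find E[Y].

E[Y] = 1*E[N²] + 1*E[N] + 2
E[N] = 0
E[N²] = Var(N) + (E[N])² = 8.3333333 + 0 = 8.3333333
E[Y] = 1*8.3333333 + 1*0 + 2 = 10.333333

10.333333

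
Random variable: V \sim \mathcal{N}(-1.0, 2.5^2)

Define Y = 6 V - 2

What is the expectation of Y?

For Y = 6V - 2:
E[Y] = 6 * E[V] - 2
E[V] = -1.0 = -1
E[Y] = 6 * (-1) - 2 = -8

-8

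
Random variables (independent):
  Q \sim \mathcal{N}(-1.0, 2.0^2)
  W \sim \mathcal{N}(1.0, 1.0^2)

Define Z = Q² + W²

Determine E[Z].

E[Z] = E[Q²] + E[W²]
E[Q²] = Var(Q) + E[Q]² = 4 + 1 = 5
E[W²] = Var(W) + E[W]² = 1 + 1 = 2
E[Z] = 5 + 2 = 7

7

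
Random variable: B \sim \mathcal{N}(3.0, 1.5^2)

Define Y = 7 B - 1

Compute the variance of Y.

For Y = aB + b: Var(Y) = a² * Var(B)
Var(B) = 1.5^2 = 2.25
Var(Y) = 7² * 2.25 = 49 * 2.25 = 110.25

110.25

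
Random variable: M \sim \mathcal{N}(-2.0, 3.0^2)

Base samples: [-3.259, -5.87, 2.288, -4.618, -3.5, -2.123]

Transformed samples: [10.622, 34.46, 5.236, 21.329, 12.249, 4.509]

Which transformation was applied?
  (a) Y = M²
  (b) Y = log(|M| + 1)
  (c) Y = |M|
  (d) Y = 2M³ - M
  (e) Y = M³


Checking option (a) Y = M²:
  M = -3.259 -> Y = 10.622 ✓
  M = -5.87 -> Y = 34.46 ✓
  M = 2.288 -> Y = 5.236 ✓
All samples match this transformation.

(a) M²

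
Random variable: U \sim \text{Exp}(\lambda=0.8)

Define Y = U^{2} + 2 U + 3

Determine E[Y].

E[Y] = 1*E[U²] + 2*E[U] + 3
E[U] = 1.25
E[U²] = Var(U) + (E[U])² = 1.5625 + 1.5625 = 3.125
E[Y] = 1*3.125 + 2*1.25 + 3 = 8.625

8.625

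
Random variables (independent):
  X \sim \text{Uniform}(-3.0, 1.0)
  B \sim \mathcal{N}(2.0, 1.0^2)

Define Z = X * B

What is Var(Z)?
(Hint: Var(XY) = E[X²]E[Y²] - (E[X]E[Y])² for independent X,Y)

Var(XY) = E[X²]E[Y²] - (E[X]E[Y])²
E[X] = -1, Var(X) = 1.3333333
E[B] = 2, Var(B) = 1
E[X²] = 1.3333333 + (-1)² = 2.3333333
E[B²] = 1 + 2² = 5
Var(Z) = 2.3333333*5 - (-1*2)²
= 11.666667 - 4 = 7.6666667

7.6666667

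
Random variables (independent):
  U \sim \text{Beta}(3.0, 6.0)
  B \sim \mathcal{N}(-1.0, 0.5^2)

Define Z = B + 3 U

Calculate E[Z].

E[Z] = 3*E[U] + 1*E[B]
E[U] = 0.33333333
E[B] = -1
E[Z] = 3*0.33333333 + 1*(-1) = 0

0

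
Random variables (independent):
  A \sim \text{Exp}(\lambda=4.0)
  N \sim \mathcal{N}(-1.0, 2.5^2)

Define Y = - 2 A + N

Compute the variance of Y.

For independent RVs: Var(aX + bY) = a²Var(X) + b²Var(Y)
Var(A) = 0.0625
Var(N) = 6.25
Var(Y) = (-2)²*0.0625 + 1²*6.25
= 4*0.0625 + 1*6.25 = 6.5

6.5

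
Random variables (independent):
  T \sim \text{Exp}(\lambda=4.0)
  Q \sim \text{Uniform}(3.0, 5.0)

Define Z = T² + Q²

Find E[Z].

E[Z] = E[T²] + E[Q²]
E[T²] = Var(T) + E[T]² = 0.0625 + 0.0625 = 0.125
E[Q²] = Var(Q) + E[Q]² = 0.33333333 + 16 = 16.333333
E[Z] = 0.125 + 16.333333 = 16.458333

16.458333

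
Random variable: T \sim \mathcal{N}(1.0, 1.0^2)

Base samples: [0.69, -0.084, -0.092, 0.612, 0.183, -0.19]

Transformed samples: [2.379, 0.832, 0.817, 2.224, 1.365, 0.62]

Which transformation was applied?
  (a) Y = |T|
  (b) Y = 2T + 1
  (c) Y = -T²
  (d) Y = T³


Checking option (b) Y = 2T + 1:
  T = 0.69 -> Y = 2.379 ✓
  T = -0.084 -> Y = 0.832 ✓
  T = -0.092 -> Y = 0.817 ✓
All samples match this transformation.

(b) 2T + 1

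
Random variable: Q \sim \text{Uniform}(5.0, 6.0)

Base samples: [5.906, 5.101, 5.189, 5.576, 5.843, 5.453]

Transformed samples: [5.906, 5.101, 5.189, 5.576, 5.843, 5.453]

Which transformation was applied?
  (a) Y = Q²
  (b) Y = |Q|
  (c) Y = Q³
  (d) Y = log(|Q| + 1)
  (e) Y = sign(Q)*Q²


Checking option (b) Y = |Q|:
  Q = 5.906 -> Y = 5.906 ✓
  Q = 5.101 -> Y = 5.101 ✓
  Q = 5.189 -> Y = 5.189 ✓
All samples match this transformation.

(b) |Q|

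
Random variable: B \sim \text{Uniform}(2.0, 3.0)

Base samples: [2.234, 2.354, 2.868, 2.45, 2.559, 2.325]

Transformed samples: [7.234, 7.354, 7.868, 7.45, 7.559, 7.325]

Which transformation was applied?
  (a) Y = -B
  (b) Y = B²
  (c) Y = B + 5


Checking option (c) Y = B + 5:
  B = 2.234 -> Y = 7.234 ✓
  B = 2.354 -> Y = 7.354 ✓
  B = 2.868 -> Y = 7.868 ✓
All samples match this transformation.

(c) B + 5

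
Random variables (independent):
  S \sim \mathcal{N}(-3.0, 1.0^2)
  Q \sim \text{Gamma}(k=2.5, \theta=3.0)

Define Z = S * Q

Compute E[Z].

For independent RVs: E[XY] = E[X]*E[Y]
E[S] = -3
E[Q] = 7.5
E[Z] = -3 * 7.5 = -22.5

-22.5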